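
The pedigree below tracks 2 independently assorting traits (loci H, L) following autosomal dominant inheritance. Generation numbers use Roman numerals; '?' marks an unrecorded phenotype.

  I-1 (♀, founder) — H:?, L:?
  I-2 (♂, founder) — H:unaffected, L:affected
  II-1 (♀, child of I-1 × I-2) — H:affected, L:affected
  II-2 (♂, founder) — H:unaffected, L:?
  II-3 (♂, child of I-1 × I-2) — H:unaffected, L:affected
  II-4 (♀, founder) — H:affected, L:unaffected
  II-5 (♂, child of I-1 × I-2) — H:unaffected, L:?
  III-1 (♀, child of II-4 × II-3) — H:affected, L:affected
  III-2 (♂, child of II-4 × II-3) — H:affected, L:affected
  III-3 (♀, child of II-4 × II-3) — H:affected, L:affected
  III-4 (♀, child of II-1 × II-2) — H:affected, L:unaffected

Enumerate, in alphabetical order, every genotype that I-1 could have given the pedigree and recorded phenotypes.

I-1 ∈ {Hh LL, Hh Ll, Hh ll}

H/I-1 ? ·: Hh
H/I-2 un ·: hh
H/II-1 aff I-1×I-2: Hh
H/II-2 un ·: hh
H/II-3 un I-1×I-2: hh
H/II-4 aff ·: Hh|HH
H/II-5 un I-1×I-2: hh
H/III-1 aff II-4×II-3: Hh
H/III-2 aff II-4×II-3: Hh
H/III-3 aff II-4×II-3: Hh
H/III-4 aff II-1×II-2: Hh
⇒ H over [I-1,I-2,II-1,II-2,II-3,II-4,II-5,III-1,III-2,III-3,III-4]: 2 consistent
L/I-1 ? ·: ll|Ll|LL
L/I-2 aff ·: Ll|LL
L/II-1 aff I-1×I-2: Ll
L/II-2 ? ·: ll|Ll
L/II-3 aff I-1×I-2: Ll|LL
L/II-4 un ·: ll
L/II-5 ? I-1×I-2: ll|Ll|LL
L/III-1 aff II-4×II-3: Ll
L/III-2 aff II-4×II-3: Ll
L/III-3 aff II-4×II-3: Ll
L/III-4 un II-1×II-2: ll
⇒ L over [I-1,I-2,II-1,II-2,II-3,II-4,II-5,III-1,III-2,III-3,III-4]: 34 consistent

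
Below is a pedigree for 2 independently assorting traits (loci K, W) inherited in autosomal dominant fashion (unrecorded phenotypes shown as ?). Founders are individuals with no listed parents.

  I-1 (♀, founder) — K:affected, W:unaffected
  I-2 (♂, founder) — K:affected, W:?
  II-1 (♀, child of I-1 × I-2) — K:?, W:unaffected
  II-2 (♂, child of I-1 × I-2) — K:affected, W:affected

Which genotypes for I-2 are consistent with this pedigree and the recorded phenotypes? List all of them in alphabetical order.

I-2 ∈ {KK Ww, Kk Ww}

K/I-1 aff ·: Kk|KK
K/I-2 aff ·: Kk|KK
K/II-1 ? I-1×I-2: kk|Kk|KK
K/II-2 aff I-1×I-2: Kk|KK
⇒ K over [I-1,I-2,II-1,II-2]: 15 consistent
W/I-1 un ·: ww
W/I-2 ? ·: Ww
W/II-1 un I-1×I-2: ww
W/II-2 aff I-1×I-2: Ww
⇒ W over [I-1,I-2,II-1,II-2]: 1 consistent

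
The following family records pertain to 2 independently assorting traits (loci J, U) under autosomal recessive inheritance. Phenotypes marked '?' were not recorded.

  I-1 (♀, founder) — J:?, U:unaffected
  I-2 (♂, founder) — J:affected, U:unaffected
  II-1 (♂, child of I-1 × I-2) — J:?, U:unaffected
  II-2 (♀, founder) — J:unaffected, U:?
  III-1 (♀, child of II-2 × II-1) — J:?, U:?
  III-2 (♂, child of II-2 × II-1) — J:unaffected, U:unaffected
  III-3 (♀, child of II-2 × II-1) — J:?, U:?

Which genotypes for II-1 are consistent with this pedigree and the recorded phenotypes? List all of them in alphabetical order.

II-1 ∈ {Jj UU, Jj Uu, jj UU, jj Uu}

J/I-1 ? ·: JJ|Jj|jj
J/I-2 aff ·: jj
J/II-1 ? I-1×I-2: Jj|jj
J/II-2 un ·: JJ|Jj
J/III-1 ? II-2×II-1: JJ|Jj|jj
J/III-2 un II-2×II-1: JJ|Jj
J/III-3 ? II-2×II-1: JJ|Jj|jj
⇒ J over [I-1,I-2,II-1,II-2,III-1,III-2,III-3]: 62 consistent
U/I-1 un ·: UU|Uu
U/I-2 un ·: UU|Uu
U/II-1 un I-1×I-2: UU|Uu
U/II-2 ? ·: UU|Uu|uu
U/III-1 ? II-2×II-1: UU|Uu|uu
U/III-2 un II-2×II-1: UU|Uu
U/III-3 ? II-2×II-1: UU|Uu|uu
⇒ U over [I-1,I-2,II-1,II-2,III-1,III-2,III-3]: 130 consistent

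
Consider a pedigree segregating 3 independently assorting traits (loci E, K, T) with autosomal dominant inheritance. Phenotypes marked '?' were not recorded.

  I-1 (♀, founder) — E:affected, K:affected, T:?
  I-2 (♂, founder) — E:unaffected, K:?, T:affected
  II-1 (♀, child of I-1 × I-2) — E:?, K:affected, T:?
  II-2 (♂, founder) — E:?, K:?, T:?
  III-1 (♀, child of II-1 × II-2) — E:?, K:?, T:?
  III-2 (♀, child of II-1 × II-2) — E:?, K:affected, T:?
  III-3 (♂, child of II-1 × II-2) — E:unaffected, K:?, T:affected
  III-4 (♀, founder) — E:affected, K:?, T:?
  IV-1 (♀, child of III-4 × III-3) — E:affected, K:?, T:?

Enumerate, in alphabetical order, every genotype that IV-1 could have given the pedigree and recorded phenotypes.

IV-1 ∈ {Ee KK TT, Ee KK Tt, Ee KK tt, Ee Kk TT, Ee Kk Tt, Ee Kk tt, Ee kk TT, Ee kk Tt, Ee kk tt}

E/I-1 aff ·: Ee|EE
E/I-2 un ·: ee
E/II-1 ? I-1×I-2: ee|Ee
E/II-2 ? ·: ee|Ee
E/III-1 ? II-1×II-2: ee|Ee|EE
E/III-2 ? II-1×II-2: ee|Ee|EE
E/III-3 un II-1×II-2: ee
E/III-4 aff ·: Ee|EE
E/IV-1 aff III-4×III-3: Ee
⇒ E over [I-1,I-2,II-1,II-2,III-1,III-2,III-3,III-4,IV-1]: 62 consistent
K/I-1 aff ·: Kk|KK
K/I-2 ? ·: kk|Kk|KK
K/II-1 aff I-1×I-2: Kk|KK
K/II-2 ? ·: kk|Kk|KK
K/III-1 ? II-1×II-2: kk|Kk|KK
K/III-2 aff II-1×II-2: Kk|KK
K/III-3 ? II-1×II-2: kk|Kk|KK
K/III-4 ? ·: kk|Kk|KK
K/IV-1 ? III-4×III-3: kk|Kk|KK
⇒ K over [I-1,I-2,II-1,II-2,III-1,III-2,III-3,III-4,IV-1]: 1000 consistent
T/I-1 ? ·: tt|Tt|TT
T/I-2 aff ·: Tt|TT
T/II-1 ? I-1×I-2: tt|Tt|TT
T/II-2 ? ·: tt|Tt|TT
T/III-1 ? II-1×II-2: tt|Tt|TT
T/III-2 ? II-1×II-2: tt|Tt|TT
T/III-3 aff II-1×II-2: Tt|TT
T/III-4 ? ·: tt|Tt|TT
T/IV-1 ? III-4×III-3: tt|Tt|TT
⇒ T over [I-1,I-2,II-1,II-2,III-1,III-2,III-3,III-4,IV-1]: 1145 consistent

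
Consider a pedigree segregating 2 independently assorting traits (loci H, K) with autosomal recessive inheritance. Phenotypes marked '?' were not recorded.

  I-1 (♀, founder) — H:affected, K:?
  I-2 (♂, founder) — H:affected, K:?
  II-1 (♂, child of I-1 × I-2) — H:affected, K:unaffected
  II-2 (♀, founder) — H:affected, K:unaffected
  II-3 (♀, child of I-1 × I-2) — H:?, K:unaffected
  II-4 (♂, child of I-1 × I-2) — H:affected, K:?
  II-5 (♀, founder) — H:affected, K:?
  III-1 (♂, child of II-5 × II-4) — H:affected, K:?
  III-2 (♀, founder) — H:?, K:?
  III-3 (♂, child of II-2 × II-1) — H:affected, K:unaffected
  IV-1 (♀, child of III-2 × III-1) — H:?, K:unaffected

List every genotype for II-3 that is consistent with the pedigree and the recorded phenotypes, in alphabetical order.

II-3 ∈ {hh KK, hh Kk}

H/I-1 aff ·: hh
H/I-2 aff ·: hh
H/II-1 aff I-1×I-2: hh
H/II-2 aff ·: hh
H/II-3 ? I-1×I-2: hh
H/II-4 aff I-1×I-2: hh
H/II-5 aff ·: hh
H/III-1 aff II-5×II-4: hh
H/III-2 ? ·: HH|Hh|hh
H/III-3 aff II-2×II-1: hh
H/IV-1 ? III-2×III-1: Hh|hh
⇒ H over [I-1,I-2,II-1,II-2,II-3,II-4,II-5,III-1,III-2,III-3,IV-1]: 4 consistent
K/I-1 ? ·: KK|Kk|kk
K/I-2 ? ·: KK|Kk|kk
K/II-1 un I-1×I-2: KK|Kk
K/II-2 un ·: KK|Kk
K/II-3 un I-1×I-2: KK|Kk
K/II-4 ? I-1×I-2: KK|Kk|kk
K/II-5 ? ·: KK|Kk|kk
K/III-1 ? II-5×II-4: KK|Kk|kk
K/III-2 ? ·: KK|Kk|kk
K/III-3 un II-2×II-1: KK|Kk
K/IV-1 un III-2×III-1: KK|Kk
⇒ K over [I-1,I-2,II-1,II-2,II-3,II-4,II-5,III-1,III-2,III-3,IV-1]: 2684 consistent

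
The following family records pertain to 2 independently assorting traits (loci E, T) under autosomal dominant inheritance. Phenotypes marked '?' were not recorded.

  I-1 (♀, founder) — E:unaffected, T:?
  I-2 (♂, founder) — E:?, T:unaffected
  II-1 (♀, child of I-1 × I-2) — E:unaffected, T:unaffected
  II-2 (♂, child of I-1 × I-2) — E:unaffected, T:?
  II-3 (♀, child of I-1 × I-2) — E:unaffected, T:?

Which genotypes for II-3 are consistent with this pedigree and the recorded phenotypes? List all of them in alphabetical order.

E/I-1 un ·: ee
E/I-2 ? ·: ee|Ee
E/II-1 un I-1×I-2: ee
E/II-2 un I-1×I-2: ee
E/II-3 un I-1×I-2: ee
⇒ E over [I-1,I-2,II-1,II-2,II-3]: 2 consistent
T/I-1 ? ·: tt|Tt
T/I-2 un ·: tt
T/II-1 un I-1×I-2: tt
T/II-2 ? I-1×I-2: tt|Tt
T/II-3 ? I-1×I-2: tt|Tt
⇒ T over [I-1,I-2,II-1,II-2,II-3]: 5 consistent

II-3 ∈ {ee Tt, ee tt}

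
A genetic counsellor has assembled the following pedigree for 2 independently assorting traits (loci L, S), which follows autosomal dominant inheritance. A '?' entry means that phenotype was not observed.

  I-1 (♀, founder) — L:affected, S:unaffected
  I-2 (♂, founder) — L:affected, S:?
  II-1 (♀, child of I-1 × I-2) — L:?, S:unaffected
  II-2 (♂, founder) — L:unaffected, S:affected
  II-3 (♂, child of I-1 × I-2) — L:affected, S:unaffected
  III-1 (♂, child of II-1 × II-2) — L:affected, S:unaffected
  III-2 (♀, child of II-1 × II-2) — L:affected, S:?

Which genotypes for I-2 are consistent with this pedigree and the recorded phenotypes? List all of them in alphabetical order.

I-2 ∈ {LL Ss, LL ss, Ll Ss, Ll ss}

L/I-1 aff ·: Ll|LL
L/I-2 aff ·: Ll|LL
L/II-1 ? I-1×I-2: Ll|LL
L/II-2 un ·: ll
L/II-3 aff I-1×I-2: Ll|LL
L/III-1 aff II-1×II-2: Ll
L/III-2 aff II-1×II-2: Ll
⇒ L over [I-1,I-2,II-1,II-2,II-3,III-1,III-2]: 13 consistent
S/I-1 un ·: ss
S/I-2 ? ·: ss|Ss
S/II-1 un I-1×I-2: ss
S/II-2 aff ·: Ss
S/II-3 un I-1×I-2: ss
S/III-1 un II-1×II-2: ss
S/III-2 ? II-1×II-2: ss|Ss
⇒ S over [I-1,I-2,II-1,II-2,II-3,III-1,III-2]: 4 consistent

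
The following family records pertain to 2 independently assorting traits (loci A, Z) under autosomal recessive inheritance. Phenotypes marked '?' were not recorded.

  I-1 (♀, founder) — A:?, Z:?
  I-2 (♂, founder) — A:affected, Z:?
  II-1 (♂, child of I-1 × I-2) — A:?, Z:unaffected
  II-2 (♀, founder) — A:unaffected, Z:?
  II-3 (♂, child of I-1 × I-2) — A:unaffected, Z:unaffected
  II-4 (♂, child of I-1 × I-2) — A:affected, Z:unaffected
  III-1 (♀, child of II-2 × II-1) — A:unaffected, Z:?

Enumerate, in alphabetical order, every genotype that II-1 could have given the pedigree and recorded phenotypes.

A/I-1 ? ·: Aa
A/I-2 aff ·: aa
A/II-1 ? I-1×I-2: Aa|aa
A/II-2 un ·: AA|Aa
A/II-3 un I-1×I-2: Aa
A/II-4 aff I-1×I-2: aa
A/III-1 un II-2×II-1: AA|Aa
⇒ A over [I-1,I-2,II-1,II-2,II-3,II-4,III-1]: 6 consistent
Z/I-1 ? ·: ZZ|Zz|zz
Z/I-2 ? ·: ZZ|Zz|zz
Z/II-1 un I-1×I-2: ZZ|Zz
Z/II-2 ? ·: ZZ|Zz|zz
Z/II-3 un I-1×I-2: ZZ|Zz
Z/II-4 un I-1×I-2: ZZ|Zz
Z/III-1 ? II-2×II-1: ZZ|Zz|zz
⇒ Z over [I-1,I-2,II-1,II-2,II-3,II-4,III-1]: 164 consistent

II-1 ∈ {Aa ZZ, Aa Zz, aa ZZ, aa Zz}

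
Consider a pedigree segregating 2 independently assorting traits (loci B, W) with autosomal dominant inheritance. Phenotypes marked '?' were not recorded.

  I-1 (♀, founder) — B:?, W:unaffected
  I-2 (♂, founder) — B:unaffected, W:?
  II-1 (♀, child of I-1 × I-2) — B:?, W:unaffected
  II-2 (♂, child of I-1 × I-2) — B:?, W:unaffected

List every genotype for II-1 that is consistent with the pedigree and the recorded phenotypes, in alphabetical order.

II-1 ∈ {Bb ww, bb ww}

B/I-1 ? ·: bb|Bb|BB
B/I-2 un ·: bb
B/II-1 ? I-1×I-2: bb|Bb
B/II-2 ? I-1×I-2: bb|Bb
⇒ B over [I-1,I-2,II-1,II-2]: 6 consistent
W/I-1 un ·: ww
W/I-2 ? ·: ww|Ww
W/II-1 un I-1×I-2: ww
W/II-2 un I-1×I-2: ww
⇒ W over [I-1,I-2,II-1,II-2]: 2 consistent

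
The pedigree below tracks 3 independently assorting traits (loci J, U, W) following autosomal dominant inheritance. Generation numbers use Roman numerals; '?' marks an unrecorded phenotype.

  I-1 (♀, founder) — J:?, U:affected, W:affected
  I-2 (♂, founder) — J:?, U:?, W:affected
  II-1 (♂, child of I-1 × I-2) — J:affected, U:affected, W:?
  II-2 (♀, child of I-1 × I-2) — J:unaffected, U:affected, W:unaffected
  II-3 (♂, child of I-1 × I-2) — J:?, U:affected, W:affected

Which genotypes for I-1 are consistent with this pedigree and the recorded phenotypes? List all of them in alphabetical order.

I-1 ∈ {Jj UU Ww, Jj Uu Ww, jj UU Ww, jj Uu Ww}

J/I-1 ? ·: jj|Jj
J/I-2 ? ·: jj|Jj
J/II-1 aff I-1×I-2: Jj|JJ
J/II-2 un I-1×I-2: jj
J/II-3 ? I-1×I-2: jj|Jj|JJ
⇒ J over [I-1,I-2,II-1,II-2,II-3]: 10 consistent
U/I-1 aff ·: Uu|UU
U/I-2 ? ·: uu|Uu|UU
U/II-1 aff I-1×I-2: Uu|UU
U/II-2 aff I-1×I-2: Uu|UU
U/II-3 aff I-1×I-2: Uu|UU
⇒ U over [I-1,I-2,II-1,II-2,II-3]: 27 consistent
W/I-1 aff ·: Ww
W/I-2 aff ·: Ww
W/II-1 ? I-1×I-2: ww|Ww|WW
W/II-2 un I-1×I-2: ww
W/II-3 aff I-1×I-2: Ww|WW
⇒ W over [I-1,I-2,II-1,II-2,II-3]: 6 consistent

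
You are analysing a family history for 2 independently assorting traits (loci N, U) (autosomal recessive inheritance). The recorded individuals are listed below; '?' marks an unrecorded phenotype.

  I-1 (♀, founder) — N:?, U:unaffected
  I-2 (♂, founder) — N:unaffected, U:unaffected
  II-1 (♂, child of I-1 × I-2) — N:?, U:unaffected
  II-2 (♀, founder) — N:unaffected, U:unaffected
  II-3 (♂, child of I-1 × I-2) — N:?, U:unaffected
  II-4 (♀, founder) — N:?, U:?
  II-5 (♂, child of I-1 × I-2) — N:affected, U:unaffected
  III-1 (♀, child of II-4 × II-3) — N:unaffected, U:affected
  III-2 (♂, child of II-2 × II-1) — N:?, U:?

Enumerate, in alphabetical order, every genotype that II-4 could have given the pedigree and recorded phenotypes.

II-4 ∈ {NN Uu, NN uu, Nn Uu, Nn uu, nn Uu, nn uu}

N/I-1 ? ·: Nn|nn
N/I-2 un ·: Nn
N/II-1 ? I-1×I-2: NN|Nn|nn
N/II-2 un ·: NN|Nn
N/II-3 ? I-1×I-2: NN|Nn|nn
N/II-4 ? ·: NN|Nn|nn
N/II-5 aff I-1×I-2: nn
N/III-1 un II-4×II-3: NN|Nn
N/III-2 ? II-2×II-1: NN|Nn|nn
⇒ N over [I-1,I-2,II-1,II-2,II-3,II-4,II-5,III-1,III-2]: 177 consistent
U/I-1 un ·: UU|Uu
U/I-2 un ·: UU|Uu
U/II-1 un I-1×I-2: UU|Uu
U/II-2 un ·: UU|Uu
U/II-3 un I-1×I-2: Uu
U/II-4 ? ·: Uu|uu
U/II-5 un I-1×I-2: UU|Uu
U/III-1 aff II-4×II-3: uu
U/III-2 ? II-2×II-1: UU|Uu|uu
⇒ U over [I-1,I-2,II-1,II-2,II-3,II-4,II-5,III-1,III-2]: 96 consistent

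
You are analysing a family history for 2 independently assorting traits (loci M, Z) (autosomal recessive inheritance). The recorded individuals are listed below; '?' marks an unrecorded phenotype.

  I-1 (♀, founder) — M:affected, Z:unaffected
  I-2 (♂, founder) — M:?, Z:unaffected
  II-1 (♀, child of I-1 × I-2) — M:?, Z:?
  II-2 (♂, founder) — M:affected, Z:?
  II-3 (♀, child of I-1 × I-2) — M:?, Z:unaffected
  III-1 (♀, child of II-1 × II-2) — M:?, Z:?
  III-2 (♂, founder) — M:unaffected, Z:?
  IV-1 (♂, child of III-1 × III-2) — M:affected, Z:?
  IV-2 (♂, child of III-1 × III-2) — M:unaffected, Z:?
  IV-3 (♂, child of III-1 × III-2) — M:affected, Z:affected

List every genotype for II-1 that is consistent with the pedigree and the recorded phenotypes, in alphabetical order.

II-1 ∈ {Mm ZZ, Mm Zz, Mm zz, mm ZZ, mm Zz, mm zz}

M/I-1 aff ·: mm
M/I-2 ? ·: MM|Mm|mm
M/II-1 ? I-1×I-2: Mm|mm
M/II-2 aff ·: mm
M/II-3 ? I-1×I-2: Mm|mm
M/III-1 ? II-1×II-2: Mm|mm
M/III-2 un ·: Mm
M/IV-1 aff III-1×III-2: mm
M/IV-2 un III-1×III-2: MM|Mm
M/IV-3 aff III-1×III-2: mm
⇒ M over [I-1,I-2,II-1,II-2,II-3,III-1,III-2,IV-1,IV-2,IV-3]: 12 consistent
Z/I-1 un ·: ZZ|Zz
Z/I-2 un ·: ZZ|Zz
Z/II-1 ? I-1×I-2: ZZ|Zz|zz
Z/II-2 ? ·: ZZ|Zz|zz
Z/II-3 un I-1×I-2: ZZ|Zz
Z/III-1 ? II-1×II-2: Zz|zz
Z/III-2 ? ·: Zz|zz
Z/IV-1 ? III-1×III-2: ZZ|Zz|zz
Z/IV-2 ? III-1×III-2: ZZ|Zz|zz
Z/IV-3 aff III-1×III-2: zz
⇒ Z over [I-1,I-2,II-1,II-2,II-3,III-1,III-2,IV-1,IV-2,IV-3]: 548 consistent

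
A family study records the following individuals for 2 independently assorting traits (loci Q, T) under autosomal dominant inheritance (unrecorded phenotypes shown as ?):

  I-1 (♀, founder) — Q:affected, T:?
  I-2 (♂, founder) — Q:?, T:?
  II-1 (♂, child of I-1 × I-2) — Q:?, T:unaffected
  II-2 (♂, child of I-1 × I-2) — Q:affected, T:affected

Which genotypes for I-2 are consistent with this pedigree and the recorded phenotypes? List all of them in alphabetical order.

I-2 ∈ {QQ Tt, QQ tt, Qq Tt, Qq tt, qq Tt, qq tt}

Q/I-1 aff ·: Qq|QQ
Q/I-2 ? ·: qq|Qq|QQ
Q/II-1 ? I-1×I-2: qq|Qq|QQ
Q/II-2 aff I-1×I-2: Qq|QQ
⇒ Q over [I-1,I-2,II-1,II-2]: 18 consistent
T/I-1 ? ·: tt|Tt
T/I-2 ? ·: tt|Tt
T/II-1 un I-1×I-2: tt
T/II-2 aff I-1×I-2: Tt|TT
⇒ T over [I-1,I-2,II-1,II-2]: 4 consistent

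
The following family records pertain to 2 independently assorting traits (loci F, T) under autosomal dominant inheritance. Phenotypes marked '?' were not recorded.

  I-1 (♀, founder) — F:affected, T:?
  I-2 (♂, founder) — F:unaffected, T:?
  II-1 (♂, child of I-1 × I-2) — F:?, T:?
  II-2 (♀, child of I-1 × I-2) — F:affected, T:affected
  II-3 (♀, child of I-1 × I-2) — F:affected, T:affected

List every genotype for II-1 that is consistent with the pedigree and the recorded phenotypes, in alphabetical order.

F/I-1 aff ·: Ff|FF
F/I-2 un ·: ff
F/II-1 ? I-1×I-2: ff|Ff
F/II-2 aff I-1×I-2: Ff
F/II-3 aff I-1×I-2: Ff
⇒ F over [I-1,I-2,II-1,II-2,II-3]: 3 consistent
T/I-1 ? ·: tt|Tt|TT
T/I-2 ? ·: tt|Tt|TT
T/II-1 ? I-1×I-2: tt|Tt|TT
T/II-2 aff I-1×I-2: Tt|TT
T/II-3 aff I-1×I-2: Tt|TT
⇒ T over [I-1,I-2,II-1,II-2,II-3]: 35 consistent

II-1 ∈ {Ff TT, Ff Tt, Ff tt, ff TT, ff Tt, ff tt}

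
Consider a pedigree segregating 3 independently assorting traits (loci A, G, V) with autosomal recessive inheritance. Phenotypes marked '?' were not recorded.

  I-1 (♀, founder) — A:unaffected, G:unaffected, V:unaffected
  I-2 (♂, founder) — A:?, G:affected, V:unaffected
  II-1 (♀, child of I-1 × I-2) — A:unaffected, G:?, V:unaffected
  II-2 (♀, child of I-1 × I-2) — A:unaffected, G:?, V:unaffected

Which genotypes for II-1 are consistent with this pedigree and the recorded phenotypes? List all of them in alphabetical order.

II-1 ∈ {AA Gg VV, AA Gg Vv, AA gg VV, AA gg Vv, Aa Gg VV, Aa Gg Vv, Aa gg VV, Aa gg Vv}

A/I-1 un ·: AA|Aa
A/I-2 ? ·: AA|Aa|aa
A/II-1 un I-1×I-2: AA|Aa
A/II-2 un I-1×I-2: AA|Aa
⇒ A over [I-1,I-2,II-1,II-2]: 15 consistent
G/I-1 un ·: GG|Gg
G/I-2 aff ·: gg
G/II-1 ? I-1×I-2: Gg|gg
G/II-2 ? I-1×I-2: Gg|gg
⇒ G over [I-1,I-2,II-1,II-2]: 5 consistent
V/I-1 un ·: VV|Vv
V/I-2 un ·: VV|Vv
V/II-1 un I-1×I-2: VV|Vv
V/II-2 un I-1×I-2: VV|Vv
⇒ V over [I-1,I-2,II-1,II-2]: 13 consistent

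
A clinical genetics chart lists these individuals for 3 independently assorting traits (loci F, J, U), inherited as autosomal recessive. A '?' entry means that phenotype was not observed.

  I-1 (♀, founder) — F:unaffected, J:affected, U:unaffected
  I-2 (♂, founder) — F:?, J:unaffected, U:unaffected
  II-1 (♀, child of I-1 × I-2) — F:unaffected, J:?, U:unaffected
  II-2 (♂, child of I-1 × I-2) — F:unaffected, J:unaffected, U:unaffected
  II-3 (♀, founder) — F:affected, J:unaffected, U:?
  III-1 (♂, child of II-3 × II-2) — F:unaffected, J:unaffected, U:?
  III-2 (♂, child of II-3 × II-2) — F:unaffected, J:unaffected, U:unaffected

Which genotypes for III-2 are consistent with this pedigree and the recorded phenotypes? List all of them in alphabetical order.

F/I-1 un ·: FF|Ff
F/I-2 ? ·: FF|Ff|ff
F/II-1 un I-1×I-2: FF|Ff
F/II-2 un I-1×I-2: FF|Ff
F/II-3 aff ·: ff
F/III-1 un II-3×II-2: Ff
F/III-2 un II-3×II-2: Ff
⇒ F over [I-1,I-2,II-1,II-2,II-3,III-1,III-2]: 15 consistent
J/I-1 aff ·: jj
J/I-2 un ·: JJ|Jj
J/II-1 ? I-1×I-2: Jj|jj
J/II-2 un I-1×I-2: Jj
J/II-3 un ·: JJ|Jj
J/III-1 un II-3×II-2: JJ|Jj
J/III-2 un II-3×II-2: JJ|Jj
⇒ J over [I-1,I-2,II-1,II-2,II-3,III-1,III-2]: 24 consistent
U/I-1 un ·: UU|Uu
U/I-2 un ·: UU|Uu
U/II-1 un I-1×I-2: UU|Uu
U/II-2 un I-1×I-2: UU|Uu
U/II-3 ? ·: UU|Uu|uu
U/III-1 ? II-3×II-2: UU|Uu|uu
U/III-2 un II-3×II-2: UU|Uu
⇒ U over [I-1,I-2,II-1,II-2,II-3,III-1,III-2]: 114 consistent

III-2 ∈ {Ff JJ UU, Ff JJ Uu, Ff Jj UU, Ff Jj Uu}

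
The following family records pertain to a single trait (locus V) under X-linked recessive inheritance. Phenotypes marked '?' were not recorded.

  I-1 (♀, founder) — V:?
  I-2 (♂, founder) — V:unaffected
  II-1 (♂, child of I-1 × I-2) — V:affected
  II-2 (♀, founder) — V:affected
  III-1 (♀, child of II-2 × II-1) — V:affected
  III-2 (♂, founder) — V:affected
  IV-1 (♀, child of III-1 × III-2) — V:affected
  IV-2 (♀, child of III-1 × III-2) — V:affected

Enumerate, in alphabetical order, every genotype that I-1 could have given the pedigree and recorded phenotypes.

V/I-1 ? ·: X^VX^v|X^vX^v
V/I-2 un ·: X^VY
V/II-1 aff I-1×I-2: X^vY
V/II-2 aff ·: X^vX^v
V/III-1 aff II-2×II-1: X^vX^v
V/III-2 aff ·: X^vY
V/IV-1 aff III-1×III-2: X^vX^v
V/IV-2 aff III-1×III-2: X^vX^v
⇒ V over [I-1,I-2,II-1,II-2,III-1,III-2,IV-1,IV-2]: 2 consistent

I-1 ∈ {X^VX^v, X^vX^v}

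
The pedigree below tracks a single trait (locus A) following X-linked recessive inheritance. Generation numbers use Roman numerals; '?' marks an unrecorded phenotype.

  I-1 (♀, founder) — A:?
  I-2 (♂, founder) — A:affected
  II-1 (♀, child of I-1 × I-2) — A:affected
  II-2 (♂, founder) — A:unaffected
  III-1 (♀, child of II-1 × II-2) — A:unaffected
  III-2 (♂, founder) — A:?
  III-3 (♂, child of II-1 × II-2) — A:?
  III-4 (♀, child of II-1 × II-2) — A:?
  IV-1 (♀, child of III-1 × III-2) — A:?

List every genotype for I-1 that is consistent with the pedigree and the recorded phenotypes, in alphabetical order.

I-1 ∈ {X^AX^a, X^aX^a}

A/I-1 ? ·: X^AX^a|X^aX^a
A/I-2 aff ·: X^aY
A/II-1 aff I-1×I-2: X^aX^a
A/II-2 un ·: X^AY
A/III-1 un II-1×II-2: X^AX^a
A/III-2 ? ·: X^AY|X^aY
A/III-3 ? II-1×II-2: X^aY
A/III-4 ? II-1×II-2: X^AX^a
A/IV-1 ? III-1×III-2: X^AX^A|X^AX^a|X^aX^a
⇒ A over [I-1,I-2,II-1,II-2,III-1,III-2,III-3,III-4,IV-1]: 8 consistent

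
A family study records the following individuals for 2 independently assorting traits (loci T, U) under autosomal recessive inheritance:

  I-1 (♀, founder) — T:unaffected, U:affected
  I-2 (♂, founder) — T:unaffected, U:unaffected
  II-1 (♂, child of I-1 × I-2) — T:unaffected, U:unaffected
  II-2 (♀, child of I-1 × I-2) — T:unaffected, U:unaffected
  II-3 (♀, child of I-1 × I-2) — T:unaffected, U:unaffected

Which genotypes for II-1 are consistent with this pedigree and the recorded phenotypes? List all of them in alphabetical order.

II-1 ∈ {TT Uu, Tt Uu}

T/I-1 un ·: TT|Tt
T/I-2 un ·: TT|Tt
T/II-1 un I-1×I-2: TT|Tt
T/II-2 un I-1×I-2: TT|Tt
T/II-3 un I-1×I-2: TT|Tt
⇒ T over [I-1,I-2,II-1,II-2,II-3]: 25 consistent
U/I-1 aff ·: uu
U/I-2 un ·: UU|Uu
U/II-1 un I-1×I-2: Uu
U/II-2 un I-1×I-2: Uu
U/II-3 un I-1×I-2: Uu
⇒ U over [I-1,I-2,II-1,II-2,II-3]: 2 consistent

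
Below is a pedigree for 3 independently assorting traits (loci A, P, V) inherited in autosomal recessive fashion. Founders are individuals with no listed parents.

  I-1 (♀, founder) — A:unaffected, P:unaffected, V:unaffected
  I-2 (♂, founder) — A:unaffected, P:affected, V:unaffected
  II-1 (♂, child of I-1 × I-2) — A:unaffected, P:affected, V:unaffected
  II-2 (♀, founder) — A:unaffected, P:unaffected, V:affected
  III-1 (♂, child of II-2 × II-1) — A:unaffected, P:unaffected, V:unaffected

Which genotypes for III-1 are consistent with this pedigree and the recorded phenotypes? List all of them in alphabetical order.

A/I-1 un ·: AA|Aa
A/I-2 un ·: AA|Aa
A/II-1 un I-1×I-2: AA|Aa
A/II-2 un ·: AA|Aa
A/III-1 un II-2×II-1: AA|Aa
⇒ A over [I-1,I-2,II-1,II-2,III-1]: 24 consistent
P/I-1 un ·: Pp
P/I-2 aff ·: pp
P/II-1 aff I-1×I-2: pp
P/II-2 un ·: PP|Pp
P/III-1 un II-2×II-1: Pp
⇒ P over [I-1,I-2,II-1,II-2,III-1]: 2 consistent
V/I-1 un ·: VV|Vv
V/I-2 un ·: VV|Vv
V/II-1 un I-1×I-2: VV|Vv
V/II-2 aff ·: vv
V/III-1 un II-2×II-1: Vv
⇒ V over [I-1,I-2,II-1,II-2,III-1]: 7 consistent

III-1 ∈ {AA Pp Vv, Aa Pp Vv}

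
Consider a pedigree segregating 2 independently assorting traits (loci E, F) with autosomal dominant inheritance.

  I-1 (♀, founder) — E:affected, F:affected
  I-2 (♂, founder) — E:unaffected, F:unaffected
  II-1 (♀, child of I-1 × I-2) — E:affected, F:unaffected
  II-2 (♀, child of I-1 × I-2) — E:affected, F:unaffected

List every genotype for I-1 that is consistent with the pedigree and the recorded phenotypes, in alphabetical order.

E/I-1 aff ·: Ee|EE
E/I-2 un ·: ee
E/II-1 aff I-1×I-2: Ee
E/II-2 aff I-1×I-2: Ee
⇒ E over [I-1,I-2,II-1,II-2]: 2 consistent
F/I-1 aff ·: Ff
F/I-2 un ·: ff
F/II-1 un I-1×I-2: ff
F/II-2 un I-1×I-2: ff
⇒ F over [I-1,I-2,II-1,II-2]: 1 consistent

I-1 ∈ {EE Ff, Ee Ff}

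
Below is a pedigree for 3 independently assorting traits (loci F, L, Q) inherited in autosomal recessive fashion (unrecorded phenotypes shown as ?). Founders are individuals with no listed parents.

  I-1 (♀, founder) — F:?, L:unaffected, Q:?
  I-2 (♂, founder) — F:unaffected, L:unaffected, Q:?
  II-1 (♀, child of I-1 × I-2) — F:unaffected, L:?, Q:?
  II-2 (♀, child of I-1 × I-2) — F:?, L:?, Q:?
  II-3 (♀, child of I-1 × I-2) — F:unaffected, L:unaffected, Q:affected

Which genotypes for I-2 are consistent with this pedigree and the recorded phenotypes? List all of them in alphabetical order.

F/I-1 ? ·: FF|Ff|ff
F/I-2 un ·: FF|Ff
F/II-1 un I-1×I-2: FF|Ff
F/II-2 ? I-1×I-2: FF|Ff|ff
F/II-3 un I-1×I-2: FF|Ff
⇒ F over [I-1,I-2,II-1,II-2,II-3]: 32 consistent
L/I-1 un ·: LL|Ll
L/I-2 un ·: LL|Ll
L/II-1 ? I-1×I-2: LL|Ll|ll
L/II-2 ? I-1×I-2: LL|Ll|ll
L/II-3 un I-1×I-2: LL|Ll
⇒ L over [I-1,I-2,II-1,II-2,II-3]: 35 consistent
Q/I-1 ? ·: Qq|qq
Q/I-2 ? ·: Qq|qq
Q/II-1 ? I-1×I-2: QQ|Qq|qq
Q/II-2 ? I-1×I-2: QQ|Qq|qq
Q/II-3 aff I-1×I-2: qq
⇒ Q over [I-1,I-2,II-1,II-2,II-3]: 18 consistent

I-2 ∈ {FF LL Qq, FF LL qq, FF Ll Qq, FF Ll qq, Ff LL Qq, Ff LL qq, Ff Ll Qq, Ff Ll qq}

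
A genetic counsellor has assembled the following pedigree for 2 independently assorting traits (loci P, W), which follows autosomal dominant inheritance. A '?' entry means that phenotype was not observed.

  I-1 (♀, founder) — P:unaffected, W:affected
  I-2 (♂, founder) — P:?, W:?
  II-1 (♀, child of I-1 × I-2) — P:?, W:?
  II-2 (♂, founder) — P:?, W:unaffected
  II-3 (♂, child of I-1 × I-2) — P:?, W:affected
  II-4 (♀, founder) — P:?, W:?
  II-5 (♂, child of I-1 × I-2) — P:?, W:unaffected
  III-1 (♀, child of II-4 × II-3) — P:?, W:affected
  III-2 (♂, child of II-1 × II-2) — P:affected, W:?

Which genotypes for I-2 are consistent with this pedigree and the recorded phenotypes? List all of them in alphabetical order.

P/I-1 un ·: pp
P/I-2 ? ·: pp|Pp|PP
P/II-1 ? I-1×I-2: pp|Pp
P/II-2 ? ·: pp|Pp|PP
P/II-3 ? I-1×I-2: pp|Pp
P/II-4 ? ·: pp|Pp|PP
P/II-5 ? I-1×I-2: pp|Pp
P/III-1 ? II-4×II-3: pp|Pp|PP
P/III-2 aff II-1×II-2: Pp|PP
⇒ P over [I-1,I-2,II-1,II-2,II-3,II-4,II-5,III-1,III-2]: 197 consistent
W/I-1 aff ·: Ww
W/I-2 ? ·: ww|Ww
W/II-1 ? I-1×I-2: ww|Ww|WW
W/II-2 un ·: ww
W/II-3 aff I-1×I-2: Ww|WW
W/II-4 ? ·: ww|Ww|WW
W/II-5 un I-1×I-2: ww
W/III-1 aff II-4×II-3: Ww|WW
W/III-2 ? II-1×II-2: ww|Ww
⇒ W over [I-1,I-2,II-1,II-2,II-3,II-4,II-5,III-1,III-2]: 51 consistent

I-2 ∈ {PP Ww, PP ww, Pp Ww, Pp ww, pp Ww, pp ww}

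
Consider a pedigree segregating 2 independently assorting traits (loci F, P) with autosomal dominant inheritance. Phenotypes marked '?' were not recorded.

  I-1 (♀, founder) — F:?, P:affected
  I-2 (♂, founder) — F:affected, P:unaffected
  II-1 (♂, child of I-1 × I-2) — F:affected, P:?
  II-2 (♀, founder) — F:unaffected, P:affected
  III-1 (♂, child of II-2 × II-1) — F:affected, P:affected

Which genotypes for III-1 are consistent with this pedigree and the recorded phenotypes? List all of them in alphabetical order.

F/I-1 ? ·: ff|Ff|FF
F/I-2 aff ·: Ff|FF
F/II-1 aff I-1×I-2: Ff|FF
F/II-2 un ·: ff
F/III-1 aff II-2×II-1: Ff
⇒ F over [I-1,I-2,II-1,II-2,III-1]: 9 consistent
P/I-1 aff ·: Pp|PP
P/I-2 un ·: pp
P/II-1 ? I-1×I-2: pp|Pp
P/II-2 aff ·: Pp|PP
P/III-1 aff II-2×II-1: Pp|PP
⇒ P over [I-1,I-2,II-1,II-2,III-1]: 10 consistent

III-1 ∈ {Ff PP, Ff Pp}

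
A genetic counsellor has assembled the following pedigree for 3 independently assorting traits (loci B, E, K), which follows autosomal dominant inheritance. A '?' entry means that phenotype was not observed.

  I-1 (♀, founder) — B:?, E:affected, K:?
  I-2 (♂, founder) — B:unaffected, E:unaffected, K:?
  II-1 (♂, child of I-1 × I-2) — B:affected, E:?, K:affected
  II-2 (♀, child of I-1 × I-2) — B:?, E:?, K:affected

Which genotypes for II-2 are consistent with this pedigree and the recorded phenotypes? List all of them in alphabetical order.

II-2 ∈ {Bb Ee KK, Bb Ee Kk, Bb ee KK, Bb ee Kk, bb Ee KK, bb Ee Kk, bb ee KK, bb ee Kk}

B/I-1 ? ·: Bb|BB
B/I-2 un ·: bb
B/II-1 aff I-1×I-2: Bb
B/II-2 ? I-1×I-2: bb|Bb
⇒ B over [I-1,I-2,II-1,II-2]: 3 consistent
E/I-1 aff ·: Ee|EE
E/I-2 un ·: ee
E/II-1 ? I-1×I-2: ee|Ee
E/II-2 ? I-1×I-2: ee|Ee
⇒ E over [I-1,I-2,II-1,II-2]: 5 consistent
K/I-1 ? ·: kk|Kk|KK
K/I-2 ? ·: kk|Kk|KK
K/II-1 aff I-1×I-2: Kk|KK
K/II-2 aff I-1×I-2: Kk|KK
⇒ K over [I-1,I-2,II-1,II-2]: 17 consistent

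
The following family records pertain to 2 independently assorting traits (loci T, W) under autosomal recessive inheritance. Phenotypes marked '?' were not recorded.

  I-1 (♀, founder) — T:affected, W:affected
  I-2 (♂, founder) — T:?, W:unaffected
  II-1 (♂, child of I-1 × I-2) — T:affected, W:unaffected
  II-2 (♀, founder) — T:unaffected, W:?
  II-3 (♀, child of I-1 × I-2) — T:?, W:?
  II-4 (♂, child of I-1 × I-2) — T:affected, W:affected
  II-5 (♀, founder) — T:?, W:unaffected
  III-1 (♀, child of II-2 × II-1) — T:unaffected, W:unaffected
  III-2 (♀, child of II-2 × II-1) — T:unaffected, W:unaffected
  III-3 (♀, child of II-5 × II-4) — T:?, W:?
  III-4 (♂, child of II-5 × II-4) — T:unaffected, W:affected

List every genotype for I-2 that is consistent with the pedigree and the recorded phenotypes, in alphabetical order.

T/I-1 aff ·: tt
T/I-2 ? ·: Tt|tt
T/II-1 aff I-1×I-2: tt
T/II-2 un ·: TT|Tt
T/II-3 ? I-1×I-2: Tt|tt
T/II-4 aff I-1×I-2: tt
T/II-5 ? ·: TT|Tt
T/III-1 un II-2×II-1: Tt
T/III-2 un II-2×II-1: Tt
T/III-3 ? II-5×II-4: Tt|tt
T/III-4 un II-5×II-4: Tt
⇒ T over [I-1,I-2,II-1,II-2,II-3,II-4,II-5,III-1,III-2,III-3,III-4]: 18 consistent
W/I-1 aff ·: ww
W/I-2 un ·: Ww
W/II-1 un I-1×I-2: Ww
W/II-2 ? ·: WW|Ww|ww
W/II-3 ? I-1×I-2: Ww|ww
W/II-4 aff I-1×I-2: ww
W/II-5 un ·: Ww
W/III-1 un II-2×II-1: WW|Ww
W/III-2 un II-2×II-1: WW|Ww
W/III-3 ? II-5×II-4: Ww|ww
W/III-4 aff II-5×II-4: ww
⇒ W over [I-1,I-2,II-1,II-2,II-3,II-4,II-5,III-1,III-2,III-3,III-4]: 36 consistent

I-2 ∈ {Tt Ww, tt Ww}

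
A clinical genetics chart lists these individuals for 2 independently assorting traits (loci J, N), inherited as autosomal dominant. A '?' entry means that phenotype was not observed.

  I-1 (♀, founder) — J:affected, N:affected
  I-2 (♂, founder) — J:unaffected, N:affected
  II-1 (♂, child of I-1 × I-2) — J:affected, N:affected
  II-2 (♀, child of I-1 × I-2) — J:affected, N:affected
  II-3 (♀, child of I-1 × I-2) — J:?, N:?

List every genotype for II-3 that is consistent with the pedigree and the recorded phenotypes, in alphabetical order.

J/I-1 aff ·: Jj|JJ
J/I-2 un ·: jj
J/II-1 aff I-1×I-2: Jj
J/II-2 aff I-1×I-2: Jj
J/II-3 ? I-1×I-2: jj|Jj
⇒ J over [I-1,I-2,II-1,II-2,II-3]: 3 consistent
N/I-1 aff ·: Nn|NN
N/I-2 aff ·: Nn|NN
N/II-1 aff I-1×I-2: Nn|NN
N/II-2 aff I-1×I-2: Nn|NN
N/II-3 ? I-1×I-2: nn|Nn|NN
⇒ N over [I-1,I-2,II-1,II-2,II-3]: 29 consistent

II-3 ∈ {Jj NN, Jj Nn, Jj nn, jj NN, jj Nn, jj nn}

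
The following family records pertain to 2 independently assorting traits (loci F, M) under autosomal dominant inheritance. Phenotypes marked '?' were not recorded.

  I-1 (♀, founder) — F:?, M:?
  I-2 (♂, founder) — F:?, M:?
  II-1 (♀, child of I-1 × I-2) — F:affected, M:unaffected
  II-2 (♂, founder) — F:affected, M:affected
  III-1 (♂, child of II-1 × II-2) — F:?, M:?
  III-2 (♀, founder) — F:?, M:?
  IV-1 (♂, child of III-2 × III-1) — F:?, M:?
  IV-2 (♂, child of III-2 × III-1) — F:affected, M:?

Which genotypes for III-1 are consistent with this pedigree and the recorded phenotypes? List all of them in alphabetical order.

F/I-1 ? ·: ff|Ff|FF
F/I-2 ? ·: ff|Ff|FF
F/II-1 aff I-1×I-2: Ff|FF
F/II-2 aff ·: Ff|FF
F/III-1 ? II-1×II-2: ff|Ff|FF
F/III-2 ? ·: ff|Ff|FF
F/IV-1 ? III-2×III-1: ff|Ff|FF
F/IV-2 aff III-2×III-1: Ff|FF
⇒ F over [I-1,I-2,II-1,II-2,III-1,III-2,IV-1,IV-2]: 369 consistent
M/I-1 ? ·: mm|Mm
M/I-2 ? ·: mm|Mm
M/II-1 un I-1×I-2: mm
M/II-2 aff ·: Mm|MM
M/III-1 ? II-1×II-2: mm|Mm
M/III-2 ? ·: mm|Mm|MM
M/IV-1 ? III-2×III-1: mm|Mm|MM
M/IV-2 ? III-2×III-1: mm|Mm|MM
⇒ M over [I-1,I-2,II-1,II-2,III-1,III-2,IV-1,IV-2]: 160 consistent

III-1 ∈ {FF Mm, FF mm, Ff Mm, Ff mm, ff Mm, ff mm}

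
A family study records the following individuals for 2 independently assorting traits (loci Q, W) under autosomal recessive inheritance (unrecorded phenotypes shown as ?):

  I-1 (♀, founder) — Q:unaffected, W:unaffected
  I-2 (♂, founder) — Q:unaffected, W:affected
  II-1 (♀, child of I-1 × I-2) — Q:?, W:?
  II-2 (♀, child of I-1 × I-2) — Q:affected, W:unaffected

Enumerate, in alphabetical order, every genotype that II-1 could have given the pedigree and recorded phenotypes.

II-1 ∈ {QQ Ww, QQ ww, Qq Ww, Qq ww, qq Ww, qq ww}

Q/I-1 un ·: Qq
Q/I-2 un ·: Qq
Q/II-1 ? I-1×I-2: QQ|Qq|qq
Q/II-2 aff I-1×I-2: qq
⇒ Q over [I-1,I-2,II-1,II-2]: 3 consistent
W/I-1 un ·: WW|Ww
W/I-2 aff ·: ww
W/II-1 ? I-1×I-2: Ww|ww
W/II-2 un I-1×I-2: Ww
⇒ W over [I-1,I-2,II-1,II-2]: 3 consistent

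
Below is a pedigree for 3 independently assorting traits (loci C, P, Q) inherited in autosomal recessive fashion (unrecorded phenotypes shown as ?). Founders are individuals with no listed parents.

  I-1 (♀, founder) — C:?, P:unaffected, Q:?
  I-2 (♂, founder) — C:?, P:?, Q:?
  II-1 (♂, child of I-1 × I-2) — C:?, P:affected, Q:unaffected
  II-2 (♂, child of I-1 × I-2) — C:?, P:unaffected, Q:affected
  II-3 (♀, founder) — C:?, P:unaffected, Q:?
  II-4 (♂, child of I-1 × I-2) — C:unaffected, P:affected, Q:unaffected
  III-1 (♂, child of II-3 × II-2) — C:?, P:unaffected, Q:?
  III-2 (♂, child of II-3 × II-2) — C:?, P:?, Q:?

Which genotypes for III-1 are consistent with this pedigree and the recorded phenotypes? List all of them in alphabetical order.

III-1 ∈ {CC PP Qq, CC PP qq, CC Pp Qq, CC Pp qq, Cc PP Qq, Cc PP qq, Cc Pp Qq, Cc Pp qq, cc PP Qq, cc PP qq, cc Pp Qq, cc Pp qq}

C/I-1 ? ·: CC|Cc|cc
C/I-2 ? ·: CC|Cc|cc
C/II-1 ? I-1×I-2: CC|Cc|cc
C/II-2 ? I-1×I-2: CC|Cc|cc
C/II-3 ? ·: CC|Cc|cc
C/II-4 un I-1×I-2: CC|Cc
C/III-1 ? II-3×II-2: CC|Cc|cc
C/III-2 ? II-3×II-2: CC|Cc|cc
⇒ C over [I-1,I-2,II-1,II-2,II-3,II-4,III-1,III-2]: 490 consistent
P/I-1 un ·: Pp
P/I-2 ? ·: Pp|pp
P/II-1 aff I-1×I-2: pp
P/II-2 un I-1×I-2: PP|Pp
P/II-3 un ·: PP|Pp
P/II-4 aff I-1×I-2: pp
P/III-1 un II-3×II-2: PP|Pp
P/III-2 ? II-3×II-2: PP|Pp|pp
⇒ P over [I-1,I-2,II-1,II-2,II-3,II-4,III-1,III-2]: 25 consistent
Q/I-1 ? ·: Qq|qq
Q/I-2 ? ·: Qq|qq
Q/II-1 un I-1×I-2: QQ|Qq
Q/II-2 aff I-1×I-2: qq
Q/II-3 ? ·: QQ|Qq|qq
Q/II-4 un I-1×I-2: QQ|Qq
Q/III-1 ? II-3×II-2: Qq|qq
Q/III-2 ? II-3×II-2: Qq|qq
⇒ Q over [I-1,I-2,II-1,II-2,II-3,II-4,III-1,III-2]: 36 consistent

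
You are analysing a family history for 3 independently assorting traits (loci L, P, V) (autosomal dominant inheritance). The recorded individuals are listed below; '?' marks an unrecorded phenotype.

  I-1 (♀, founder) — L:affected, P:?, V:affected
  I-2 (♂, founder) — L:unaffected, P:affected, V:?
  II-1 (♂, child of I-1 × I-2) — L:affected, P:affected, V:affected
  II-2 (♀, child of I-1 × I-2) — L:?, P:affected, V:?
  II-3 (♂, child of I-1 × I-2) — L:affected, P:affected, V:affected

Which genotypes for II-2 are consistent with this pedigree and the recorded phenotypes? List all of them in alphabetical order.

II-2 ∈ {Ll PP VV, Ll PP Vv, Ll PP vv, Ll Pp VV, Ll Pp Vv, Ll Pp vv, ll PP VV, ll PP Vv, ll PP vv, ll Pp VV, ll Pp Vv, ll Pp vv}

L/I-1 aff ·: Ll|LL
L/I-2 un ·: ll
L/II-1 aff I-1×I-2: Ll
L/II-2 ? I-1×I-2: ll|Ll
L/II-3 aff I-1×I-2: Ll
⇒ L over [I-1,I-2,II-1,II-2,II-3]: 3 consistent
P/I-1 ? ·: pp|Pp|PP
P/I-2 aff ·: Pp|PP
P/II-1 aff I-1×I-2: Pp|PP
P/II-2 aff I-1×I-2: Pp|PP
P/II-3 aff I-1×I-2: Pp|PP
⇒ P over [I-1,I-2,II-1,II-2,II-3]: 27 consistent
V/I-1 aff ·: Vv|VV
V/I-2 ? ·: vv|Vv|VV
V/II-1 aff I-1×I-2: Vv|VV
V/II-2 ? I-1×I-2: vv|Vv|VV
V/II-3 aff I-1×I-2: Vv|VV
⇒ V over [I-1,I-2,II-1,II-2,II-3]: 32 consistent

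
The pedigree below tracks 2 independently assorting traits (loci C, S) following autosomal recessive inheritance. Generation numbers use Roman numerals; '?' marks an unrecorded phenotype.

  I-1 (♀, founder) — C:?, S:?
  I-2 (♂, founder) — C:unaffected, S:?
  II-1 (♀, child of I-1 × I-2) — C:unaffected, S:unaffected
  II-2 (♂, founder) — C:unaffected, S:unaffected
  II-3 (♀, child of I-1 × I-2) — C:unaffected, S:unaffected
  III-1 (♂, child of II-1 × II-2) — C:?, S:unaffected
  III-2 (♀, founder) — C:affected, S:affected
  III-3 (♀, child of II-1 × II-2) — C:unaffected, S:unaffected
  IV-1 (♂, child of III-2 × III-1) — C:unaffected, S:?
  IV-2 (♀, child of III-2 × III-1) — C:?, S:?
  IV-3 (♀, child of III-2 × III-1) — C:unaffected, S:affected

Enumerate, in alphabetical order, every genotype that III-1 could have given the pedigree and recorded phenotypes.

C/I-1 ? ·: CC|Cc|cc
C/I-2 un ·: CC|Cc
C/II-1 un I-1×I-2: CC|Cc
C/II-2 un ·: CC|Cc
C/II-3 un I-1×I-2: CC|Cc
C/III-1 ? II-1×II-2: CC|Cc
C/III-2 aff ·: cc
C/III-3 un II-1×II-2: CC|Cc
C/IV-1 un III-2×III-1: Cc
C/IV-2 ? III-2×III-1: Cc|cc
C/IV-3 un III-2×III-1: Cc
⇒ C over [I-1,I-2,II-1,II-2,II-3,III-1,III-2,III-3,IV-1,IV-2,IV-3]: 145 consistent
S/I-1 ? ·: SS|Ss|ss
S/I-2 ? ·: SS|Ss|ss
S/II-1 un I-1×I-2: SS|Ss
S/II-2 un ·: SS|Ss
S/II-3 un I-1×I-2: SS|Ss
S/III-1 un II-1×II-2: Ss
S/III-2 aff ·: ss
S/III-3 un II-1×II-2: SS|Ss
S/IV-1 ? III-2×III-1: Ss|ss
S/IV-2 ? III-2×III-1: Ss|ss
S/IV-3 aff III-2×III-1: ss
⇒ S over [I-1,I-2,II-1,II-2,II-3,III-1,III-2,III-3,IV-1,IV-2,IV-3]: 216 consistent

III-1 ∈ {CC Ss, Cc Ss}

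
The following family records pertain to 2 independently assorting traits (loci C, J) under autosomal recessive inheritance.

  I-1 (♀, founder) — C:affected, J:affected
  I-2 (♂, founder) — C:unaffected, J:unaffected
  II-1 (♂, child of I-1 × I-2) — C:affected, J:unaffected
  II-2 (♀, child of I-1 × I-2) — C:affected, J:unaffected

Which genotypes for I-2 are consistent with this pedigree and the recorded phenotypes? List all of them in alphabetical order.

C/I-1 aff ·: cc
C/I-2 un ·: Cc
C/II-1 aff I-1×I-2: cc
C/II-2 aff I-1×I-2: cc
⇒ C over [I-1,I-2,II-1,II-2]: 1 consistent
J/I-1 aff ·: jj
J/I-2 un ·: JJ|Jj
J/II-1 un I-1×I-2: Jj
J/II-2 un I-1×I-2: Jj
⇒ J over [I-1,I-2,II-1,II-2]: 2 consistent

I-2 ∈ {Cc JJ, Cc Jj}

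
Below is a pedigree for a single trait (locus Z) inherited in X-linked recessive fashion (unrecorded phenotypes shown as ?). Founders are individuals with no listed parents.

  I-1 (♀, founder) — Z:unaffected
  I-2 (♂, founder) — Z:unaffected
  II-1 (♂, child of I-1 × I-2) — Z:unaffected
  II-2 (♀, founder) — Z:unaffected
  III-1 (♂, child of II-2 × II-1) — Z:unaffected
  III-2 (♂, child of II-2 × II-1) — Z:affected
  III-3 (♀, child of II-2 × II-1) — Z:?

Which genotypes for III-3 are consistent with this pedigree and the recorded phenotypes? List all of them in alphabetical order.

Z/I-1 un ·: X^ZX^Z|X^ZX^z
Z/I-2 un ·: X^ZY
Z/II-1 un I-1×I-2: X^ZY
Z/II-2 un ·: X^ZX^z
Z/III-1 un II-2×II-1: X^ZY
Z/III-2 aff II-2×II-1: X^zY
Z/III-3 ? II-2×II-1: X^ZX^Z|X^ZX^z
⇒ Z over [I-1,I-2,II-1,II-2,III-1,III-2,III-3]: 4 consistent

III-3 ∈ {X^ZX^Z, X^ZX^z}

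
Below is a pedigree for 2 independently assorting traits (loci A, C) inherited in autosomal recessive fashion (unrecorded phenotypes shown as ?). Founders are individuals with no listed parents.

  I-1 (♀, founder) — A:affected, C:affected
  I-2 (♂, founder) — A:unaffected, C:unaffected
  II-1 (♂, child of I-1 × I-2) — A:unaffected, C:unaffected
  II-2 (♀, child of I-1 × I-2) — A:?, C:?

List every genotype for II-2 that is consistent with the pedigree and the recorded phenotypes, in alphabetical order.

A/I-1 aff ·: aa
A/I-2 un ·: AA|Aa
A/II-1 un I-1×I-2: Aa
A/II-2 ? I-1×I-2: Aa|aa
⇒ A over [I-1,I-2,II-1,II-2]: 3 consistent
C/I-1 aff ·: cc
C/I-2 un ·: CC|Cc
C/II-1 un I-1×I-2: Cc
C/II-2 ? I-1×I-2: Cc|cc
⇒ C over [I-1,I-2,II-1,II-2]: 3 consistent

II-2 ∈ {Aa Cc, Aa cc, aa Cc, aa cc}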